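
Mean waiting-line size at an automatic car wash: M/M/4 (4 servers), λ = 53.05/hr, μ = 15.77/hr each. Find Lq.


a = λ/μ = 3.3640; ρ = a/4 = 0.8410
P₀ = 0.020030
Lq = P₀·a^c·ρ / (c!·(1−ρ)²) = 0.020030·128.06038·0.8410/(24·0.02528)
= 3.55519

Final: 3.55519


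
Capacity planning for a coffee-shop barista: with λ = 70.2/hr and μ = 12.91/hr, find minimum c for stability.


Stability requires cμ > λ ⇔ c > λ/μ.
λ/μ = 70.2/12.91 = 5.4376
Minimum integer c = ⌊5.4376⌋ + 1 = 6
Check: 6·12.91 = 77.46 > 70.2, while 5·12.91 = 64.55 ≤ 70.2

Final: 6 servers


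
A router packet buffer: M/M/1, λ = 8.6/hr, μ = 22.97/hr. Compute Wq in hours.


ρ = 8.6/22.97 = 0.3744
Wq = ρ/(μ−λ) = 0.3744/(22.97 − 8.6) = 0.3744/14.37 = 0.02605 hr

Final: 0.02605 hr


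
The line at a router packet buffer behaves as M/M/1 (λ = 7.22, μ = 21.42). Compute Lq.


ρ = 7.22/21.42 = 0.3371
Lq = ρ²/(1−ρ) = 0.1136/0.6629 = 0.1714

Final: 0.1714


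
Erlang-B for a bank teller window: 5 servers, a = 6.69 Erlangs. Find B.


B(c,a) = (a^c/c!) / Σ_{k=0}^{c} a^k/k!
a^5/5! = 111.673298
Σ terms (k=0..5): 1.00000 + 6.69000 + 22.37805 + 49.90305 + 83.46285 + 111.67330 = 275.107253
B = 111.673298/275.107253 = 0.405926

Final: 0.405926


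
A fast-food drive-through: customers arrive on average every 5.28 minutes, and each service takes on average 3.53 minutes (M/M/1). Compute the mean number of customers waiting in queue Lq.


λ = 60/5.28 = 11.3636 /hr
μ = 60/3.53 = 16.9972 /hr
ρ = λ/μ = 11.3636/16.9972 = 0.6686
Lq = ρ²/(1−ρ) = 0.4470/0.3314 = 1.3486

Final: 1.3486


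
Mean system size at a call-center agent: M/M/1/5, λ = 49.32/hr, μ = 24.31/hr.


ρ = 49.32/24.31 = 2.0288
L = ρ[1 − (K+1)ρ^K + Kρ^(K+1)] / [(1−ρ)(1−ρ^(K+1))]
Numerator: 2.0288·(1 − 6·34.370872 + 5·69.731443) = 290.994060
Denominator: (-1.0288)·(-68.731443) = 70.710547
L = 290.994060/70.710547 = 4.1153

Final: 4.1153


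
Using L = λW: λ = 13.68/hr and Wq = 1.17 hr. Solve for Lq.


Lq = λWq = 13.68·1.17 = 16.0056

Final: 16.0056


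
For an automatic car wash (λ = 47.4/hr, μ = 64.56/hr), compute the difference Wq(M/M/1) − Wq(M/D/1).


ρ = 47.4/64.56 = 0.7342
Wq(M/M/1) = ρ/(μ−λ) = 0.7342/17.16 = 0.04279 hr
Wq(M/D/1) = ρ/(2(μ−λ)) = 0.02139 hr
Savings = 0.04279 − 0.02139 = 0.02139 hr

Final: 0.02139 hr


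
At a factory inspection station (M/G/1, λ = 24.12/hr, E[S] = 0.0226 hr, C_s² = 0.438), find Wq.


ρ = λ·E[S] = 24.12·0.0226 = 0.5451
E[S²] = E[S]²(1+C_s²) = 0.0226²·(1+0.438) = 0.0007345
Wq = λ·E[S²]/(2(1−ρ)) = 24.12·0.0007345/(2·0.4549) = 0.01947 hr

Final: 0.01947 hr


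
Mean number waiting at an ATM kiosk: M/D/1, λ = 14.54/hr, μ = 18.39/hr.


ρ = 14.54/18.39 = 0.7906
M/D/1: Lq = ρ²/(2(1−ρ)) = 0.6251/(2·0.2094) = 1.49299

Final: 1.49299


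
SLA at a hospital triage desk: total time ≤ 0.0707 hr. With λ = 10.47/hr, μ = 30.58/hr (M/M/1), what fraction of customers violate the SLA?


W ~ Exponential(μ−λ) for M/M/1.
μ − λ = 30.58 − 10.47 = 20.1100
P(W > t) = e^{−(μ−λ)t} = e^{−1.4218} = 0.241285

Final: 0.241285


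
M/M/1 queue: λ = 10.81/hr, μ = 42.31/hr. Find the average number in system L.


ρ = λ/μ = 10.81/42.31 = 0.2555
L = ρ/(1−ρ) = 0.2555/(1 − 0.2555) = 0.2555/0.7445 = 0.3432

Final: 0.3432


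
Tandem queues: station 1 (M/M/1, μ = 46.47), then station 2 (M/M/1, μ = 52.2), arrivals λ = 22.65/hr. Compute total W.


Each node sees arrival rate λ = 22.65/hr (tandem ⇒ throughput preserved).
W₁ = 1/(μ₁−λ) = 1/(46.47−22.65) = 0.04198 hr
W₂ = 1/(μ₂−λ) = 1/(52.2−22.65) = 0.03384 hr
W_total = W₁ + W₂ = 0.04198 + 0.03384 = 0.07582 hr

Final: 0.07582 hr


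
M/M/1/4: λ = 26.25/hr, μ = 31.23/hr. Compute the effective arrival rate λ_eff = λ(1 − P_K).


ρ = 0.8405; P_K = (1−ρ)ρ^4/(1−ρ^5) = 0.137127
λ_eff = λ(1 − P_K) = 26.25·(1 − 0.137127) = 26.25·0.862873 = 22.6504 /hr

Final: 22.6504 /hr


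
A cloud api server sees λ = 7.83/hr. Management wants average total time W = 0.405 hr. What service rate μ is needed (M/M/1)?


W = 1/(μ−λ) ⇒ μ − λ = 1/W = 1/0.405 = 2.4691
μ = λ + 1/W = 7.83 + 2.4691 = 10.2991 per hr

Final: 10.2991 /hr


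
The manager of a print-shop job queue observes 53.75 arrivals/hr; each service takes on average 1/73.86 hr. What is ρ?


ρ = λ/μ = 53.75/73.86 = 0.7277

Final: 0.7277


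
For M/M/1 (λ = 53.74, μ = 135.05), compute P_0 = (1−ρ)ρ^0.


ρ = 53.74/135.05 = 0.3979
P_n = (1−ρ)·ρ^n = (1 − 0.3979)·0.3979^0 = 0.6021·1.000000 = 0.602073

Final: 0.602073


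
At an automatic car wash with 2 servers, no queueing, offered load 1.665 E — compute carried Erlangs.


B(2,1.665) = 0.342156 (Erlang-B)
Carried load = a(1 − B) = 1.665·(1 − 0.342156) = 1.665·0.657844 = 1.0953 E

Final: 1.0953 Erlangs


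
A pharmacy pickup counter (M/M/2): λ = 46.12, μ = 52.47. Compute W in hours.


a = 0.8790; ρ = 0.4395; P₀ = 0.389382
Lq = P₀·a^c·ρ/(c!(1−ρ)²) = 0.21042
Wq = Lq/λ = 0.21042/46.12 = 0.004562 hr
W = Wq + 1/μ = 0.004562 + 0.01906 = 0.02362 hr

Final: 0.02362 hr


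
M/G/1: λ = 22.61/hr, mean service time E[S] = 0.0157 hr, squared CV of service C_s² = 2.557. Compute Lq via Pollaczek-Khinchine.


ρ = λ·E[S] = 22.61·0.0157 = 0.3550
Lq = ρ²(1+C_s²)/(2(1−ρ)) = 0.1260·(1+2.557)/(2·0.6450)
= 0.1260·3.5570/1.2900 = 0.34744

Final: 0.34744


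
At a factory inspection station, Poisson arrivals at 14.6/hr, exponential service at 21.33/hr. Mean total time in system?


W = 1/(μ−λ) = 1/(21.33 − 14.6) = 1/6.73 = 0.1486 hr

Final: 0.1486 hr


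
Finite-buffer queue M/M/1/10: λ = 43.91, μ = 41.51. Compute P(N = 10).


ρ = λ/μ = 43.91/41.51 = 1.0578
P_K = (1−ρ)ρ^K/(1−ρ^(K+1)) = (-0.05782·1.754313)/(1 − 1.855743)
= -0.101430/-0.855743 = 0.118528

Final: 0.118528


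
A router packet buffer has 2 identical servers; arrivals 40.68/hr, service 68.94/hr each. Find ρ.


ρ = λ/(cμ) = 40.68/(2·68.94) = 40.68/137.88 = 0.2950

Final: 0.2950


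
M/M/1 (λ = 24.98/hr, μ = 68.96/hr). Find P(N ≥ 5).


ρ = 24.98/68.96 = 0.3622
P(N ≥ n) = ρ^n = 0.3622^5 = 0.006237

Final: 0.006237


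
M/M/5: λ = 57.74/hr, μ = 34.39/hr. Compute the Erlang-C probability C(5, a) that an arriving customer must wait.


a = λ/μ = 1.6790; ρ = a/5 = 0.3358
P₀ = 0.186019 (from M/M/c formula)
C(c,a) = [a^c/(c!(1−ρ))]·P₀ = [13.34206/(120·0.6642)]·0.186019
= 0.16739·0.186019 = 0.031139

Final: 0.031139


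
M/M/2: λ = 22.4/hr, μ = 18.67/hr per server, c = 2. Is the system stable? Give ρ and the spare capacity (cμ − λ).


Total capacity cμ = 2·18.67 = 37.34/hr
ρ = λ/(cμ) = 22.4/37.34 = 0.5999
Stable ⇔ ρ < 1: YES
Spare capacity = cμ − λ = 37.34 − 22.4 = 14.94/hr

Final: ρ = 0.5999; stable; margin = 14.94/hr


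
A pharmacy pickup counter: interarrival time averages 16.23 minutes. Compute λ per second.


λ = 1/(interarrival time) in consistent units.
1 second = 0.0166667 min, so λ = 0.0166667/16.23 = 0.001027 per second

Final: 0.001027 /sec


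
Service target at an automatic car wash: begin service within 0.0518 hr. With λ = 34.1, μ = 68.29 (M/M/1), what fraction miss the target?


ρ = 34.1/68.29 = 0.4993
P(Wq > t) = ρ·e^{−(μ−λ)t} = 0.4993·e^{−1.7710}
= 0.4993·0.170156 = 0.084966

Final: 0.084966


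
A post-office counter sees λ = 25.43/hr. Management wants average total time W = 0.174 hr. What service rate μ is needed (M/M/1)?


W = 1/(μ−λ) ⇒ μ − λ = 1/W = 1/0.174 = 5.7471
μ = λ + 1/W = 25.43 + 5.7471 = 31.1771 per hr

Final: 31.1771 /hr


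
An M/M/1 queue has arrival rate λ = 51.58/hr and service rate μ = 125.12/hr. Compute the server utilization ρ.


ρ = λ/μ = 51.58/125.12 = 0.4122

Final: 0.4122


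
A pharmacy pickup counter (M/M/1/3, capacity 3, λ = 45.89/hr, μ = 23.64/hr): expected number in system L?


ρ = 45.89/23.64 = 1.9412
L = ρ[1 − (K+1)ρ^K + Kρ^(K+1)] / [(1−ρ)(1−ρ^(K+1))]
Numerator: 1.9412·(1 − 4·7.314957 + 3·14.199804) = 27.836021
Denominator: (-0.9412)·(-13.199804) = 12.423673
L = 27.836021/12.423673 = 2.2406

Final: 2.2406


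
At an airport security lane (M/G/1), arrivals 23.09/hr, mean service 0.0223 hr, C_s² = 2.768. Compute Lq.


ρ = λ·E[S] = 23.09·0.0223 = 0.5149
Lq = ρ²(1+C_s²)/(2(1−ρ)) = 0.2651·(1+2.768)/(2·0.4851)
= 0.2651·3.7680/0.9702 = 1.02971

Final: 1.02971


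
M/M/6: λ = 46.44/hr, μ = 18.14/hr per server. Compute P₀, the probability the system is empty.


a = λ/μ = 46.44/18.14 = 2.5601; ρ = a/c = 0.4267
Σ_{k=0}^{5} a^k/k! (terms k=0..5) = 1.00000 + 2.56009 + 3.27703 + 2.79649 + 1.78982 + 0.91642 = 12.33984
Tail: a^6/(6!(1−ρ)) = 281.53317/(720·0.5733) = 0.68203
P₀ = 1/(12.33984 + 0.68203) = 1/13.02187 = 0.076794

Final: 0.076794


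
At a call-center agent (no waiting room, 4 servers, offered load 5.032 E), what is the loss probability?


B(c,a) = (a^c/c!) / Σ_{k=0}^{c} a^k/k!
a^4/4! = 26.714761
Σ terms (k=0..4): 1.00000 + 5.03200 + 12.66051 + 21.23590 + 26.71476 = 66.643171
B = 26.714761/66.643171 = 0.400863

Final: 0.400863


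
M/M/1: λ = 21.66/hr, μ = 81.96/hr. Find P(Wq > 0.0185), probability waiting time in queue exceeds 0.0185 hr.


ρ = 21.66/81.96 = 0.2643
P(Wq > t) = ρ·e^{−(μ−λ)t} = 0.2643·e^{−1.1155}
= 0.2643·0.327735 = 0.086612

Final: 0.086612


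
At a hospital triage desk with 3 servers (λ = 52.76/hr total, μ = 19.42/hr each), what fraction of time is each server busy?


ρ = λ/(cμ) = 52.76/(3·19.42) = 52.76/58.26 = 0.9056

Final: 0.9056


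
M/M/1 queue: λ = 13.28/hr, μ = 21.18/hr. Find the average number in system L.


ρ = λ/μ = 13.28/21.18 = 0.6270
L = ρ/(1−ρ) = 0.6270/(1 − 0.6270) = 0.6270/0.3730 = 1.6810

Final: 1.6810


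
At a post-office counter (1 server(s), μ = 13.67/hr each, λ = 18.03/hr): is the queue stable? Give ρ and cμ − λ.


Total capacity cμ = 1·13.67 = 13.67/hr
ρ = λ/(cμ) = 18.03/13.67 = 1.3189
Stable ⇔ ρ < 1: NO
Spare capacity = cμ − λ = 13.67 − 18.03 = -4.36/hr

Final: ρ = 1.3189; unstable; margin = -4.36/hr


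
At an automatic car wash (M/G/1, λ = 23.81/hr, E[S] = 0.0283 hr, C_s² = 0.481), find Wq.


ρ = λ·E[S] = 23.81·0.0283 = 0.6738
E[S²] = E[S]²(1+C_s²) = 0.0283²·(1+0.481) = 0.001186
Wq = λ·E[S²]/(2(1−ρ)) = 23.81·0.001186/(2·0.3262) = 0.04329 hr

Final: 0.04329 hr


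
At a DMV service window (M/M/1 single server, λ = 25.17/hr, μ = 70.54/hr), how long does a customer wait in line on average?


ρ = 25.17/70.54 = 0.3568
Wq = ρ/(μ−λ) = 0.3568/(70.54 − 25.17) = 0.3568/45.37 = 0.007865 hr

Final: 0.007865 hr


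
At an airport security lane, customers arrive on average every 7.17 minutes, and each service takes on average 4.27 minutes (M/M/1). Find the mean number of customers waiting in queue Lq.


λ = 60/7.17 = 8.3682 /hr
μ = 60/4.27 = 14.0515 /hr
ρ = λ/μ = 8.3682/14.0515 = 0.5955
Lq = ρ²/(1−ρ) = 0.3547/0.4045 = 0.8769

Final: 0.8769


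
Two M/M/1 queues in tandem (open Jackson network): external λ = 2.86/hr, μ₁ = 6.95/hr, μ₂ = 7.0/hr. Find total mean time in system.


Each node sees arrival rate λ = 2.86/hr (tandem ⇒ throughput preserved).
W₁ = 1/(μ₁−λ) = 1/(6.95−2.86) = 0.24450 hr
W₂ = 1/(μ₂−λ) = 1/(7.0−2.86) = 0.24155 hr
W_total = W₁ + W₂ = 0.24450 + 0.24155 = 0.48604 hr

Final: 0.48604 hr


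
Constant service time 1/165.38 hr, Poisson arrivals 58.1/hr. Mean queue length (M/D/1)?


ρ = 58.1/165.38 = 0.3513
M/D/1: Lq = ρ²/(2(1−ρ)) = 0.1234/(2·0.6487) = 0.09513

Final: 0.09513


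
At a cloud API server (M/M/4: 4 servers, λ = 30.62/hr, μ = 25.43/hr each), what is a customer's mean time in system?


a = 1.2041; ρ = 0.3010; P₀ = 0.298930
Lq = P₀·a^c·ρ/(c!(1−ρ)²) = 0.01613
Wq = Lq/λ = 0.01613/30.62 = 0.0005268 hr
W = Wq + 1/μ = 0.0005268 + 0.03932 = 0.03985 hr

Final: 0.03985 hr


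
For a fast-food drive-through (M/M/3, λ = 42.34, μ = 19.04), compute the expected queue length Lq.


a = λ/μ = 2.2237; ρ = a/3 = 0.7412
P₀ = 0.078252
Lq = P₀·a^c·ρ / (c!·(1−ρ)²) = 0.078252·10.99643·0.7412/(6·0.06695)
= 1.58777

Final: 1.58777


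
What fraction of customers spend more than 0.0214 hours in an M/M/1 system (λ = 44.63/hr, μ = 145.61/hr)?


W ~ Exponential(μ−λ) for M/M/1.
μ − λ = 145.61 − 44.63 = 100.9800
P(W > t) = e^{−(μ−λ)t} = e^{−2.1610} = 0.115213

Final: 0.115213


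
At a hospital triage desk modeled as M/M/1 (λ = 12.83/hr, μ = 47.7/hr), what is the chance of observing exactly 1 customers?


ρ = 12.83/47.7 = 0.2690
P_n = (1−ρ)·ρ^n = (1 − 0.2690)·0.2690^1 = 0.7310·0.268973 = 0.196626

Final: 0.196626


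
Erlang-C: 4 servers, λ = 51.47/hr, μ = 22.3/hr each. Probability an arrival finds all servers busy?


a = λ/μ = 2.3081; ρ = a/4 = 0.5770
P₀ = 0.092452 (from M/M/c formula)
C(c,a) = [a^c/(c!(1−ρ))]·P₀ = [28.37901/(24·0.4230)]·0.092452
= 2.79553·0.092452 = 0.258451

Final: 0.258451


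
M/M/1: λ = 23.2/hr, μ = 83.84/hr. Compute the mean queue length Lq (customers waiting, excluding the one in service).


ρ = 23.2/83.84 = 0.2767
Lq = ρ²/(1−ρ) = 0.07657/0.7233 = 0.1059

Final: 0.1059


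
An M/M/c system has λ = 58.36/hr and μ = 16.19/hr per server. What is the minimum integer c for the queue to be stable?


Stability requires cμ > λ ⇔ c > λ/μ.
λ/μ = 58.36/16.19 = 3.6047
Minimum integer c = ⌊3.6047⌋ + 1 = 4
Check: 4·16.19 = 64.76 > 58.36, while 3·16.19 = 48.57 ≤ 58.36

Final: 4 servers


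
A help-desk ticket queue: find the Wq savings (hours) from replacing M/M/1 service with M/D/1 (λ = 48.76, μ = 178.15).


ρ = 48.76/178.15 = 0.2737
Wq(M/M/1) = ρ/(μ−λ) = 0.2737/129.39 = 0.002115 hr
Wq(M/D/1) = ρ/(2(μ−λ)) = 0.001058 hr
Savings = 0.002115 − 0.001058 = 0.001058 hr

Final: 0.001058 hr


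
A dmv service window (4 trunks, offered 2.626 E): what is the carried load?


B(4,2.626) = 0.164111 (Erlang-B)
Carried load = a(1 − B) = 2.626·(1 − 0.164111) = 2.626·0.835889 = 2.1950 E

Final: 2.1950 Erlangs


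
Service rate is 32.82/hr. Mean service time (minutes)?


Mean service time = 1/μ = 1/32.82 hour = 0.03047 hour
In minutes: 0.03047 × 60 = 1.8282 min

Final: 1.8282 min


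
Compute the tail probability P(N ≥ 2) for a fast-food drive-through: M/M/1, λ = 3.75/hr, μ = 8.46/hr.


ρ = 3.75/8.46 = 0.4433
P(N ≥ n) = ρ^n = 0.4433^2 = 0.196482

Final: 0.196482


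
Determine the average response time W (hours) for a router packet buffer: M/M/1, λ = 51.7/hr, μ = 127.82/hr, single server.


W = 1/(μ−λ) = 1/(127.82 − 51.7) = 1/76.12 = 0.01314 hr

Final: 0.01314 hr


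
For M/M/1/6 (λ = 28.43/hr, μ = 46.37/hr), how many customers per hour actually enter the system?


ρ = 0.6131; P_K = (1−ρ)ρ^6/(1−ρ^7) = 0.021242
λ_eff = λ(1 − P_K) = 28.43·(1 − 0.021242) = 28.43·0.978758 = 27.8261 /hr

Final: 27.8261 /hr


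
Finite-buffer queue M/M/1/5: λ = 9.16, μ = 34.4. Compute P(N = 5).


ρ = λ/μ = 9.16/34.4 = 0.2663
P_K = (1−ρ)ρ^K/(1−ρ^(K+1)) = (0.7337·0.001339)/(1 − 0.0003565)
= 0.0009822/0.999644 = 0.0009826

Final: 0.0009826


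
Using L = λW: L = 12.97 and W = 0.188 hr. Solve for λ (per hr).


λ = L/W = 12.97/0.188 = 68.9894 /hr

Final: 68.9894 /hr


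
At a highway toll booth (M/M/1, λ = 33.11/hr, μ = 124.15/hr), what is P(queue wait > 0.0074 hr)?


ρ = 33.11/124.15 = 0.2667
P(Wq > t) = ρ·e^{−(μ−λ)t} = 0.2667·e^{−0.6737}
= 0.2667·0.509821 = 0.135966

Final: 0.135966


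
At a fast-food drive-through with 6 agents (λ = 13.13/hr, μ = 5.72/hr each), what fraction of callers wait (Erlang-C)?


a = λ/μ = 2.2955; ρ = a/6 = 0.3826
P₀ = 0.100373 (from M/M/c formula)
C(c,a) = [a^c/(c!(1−ρ))]·P₀ = [146.28917/(720·0.6174)]·0.100373
= 0.32908·0.100373 = 0.033030

Final: 0.033030


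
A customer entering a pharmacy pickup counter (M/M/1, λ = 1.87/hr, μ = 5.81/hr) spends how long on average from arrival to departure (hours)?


W = 1/(μ−λ) = 1/(5.81 − 1.87) = 1/3.94 = 0.2538 hr

Final: 0.2538 hr


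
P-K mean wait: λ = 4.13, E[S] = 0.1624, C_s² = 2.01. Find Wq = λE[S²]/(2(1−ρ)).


ρ = λ·E[S] = 4.13·0.1624 = 0.6707
E[S²] = E[S]²(1+C_s²) = 0.1624²·(1+2.01) = 0.079385
Wq = λ·E[S²]/(2(1−ρ)) = 4.13·0.079385/(2·0.3293) = 0.49783 hr

Final: 0.49783 hr


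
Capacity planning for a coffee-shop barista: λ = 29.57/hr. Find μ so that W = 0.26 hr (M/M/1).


W = 1/(μ−λ) ⇒ μ − λ = 1/W = 1/0.26 = 3.8462
μ = λ + 1/W = 29.57 + 3.8462 = 33.4162 per hr

Final: 33.4162 /hr


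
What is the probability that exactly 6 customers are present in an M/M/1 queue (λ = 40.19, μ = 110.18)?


ρ = 40.19/110.18 = 0.3648
P_n = (1−ρ)·ρ^n = (1 − 0.3648)·0.3648^6 = 0.6352·0.002356 = 0.001496

Final: 0.001496


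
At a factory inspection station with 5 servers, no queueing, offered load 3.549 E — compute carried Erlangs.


B(5,3.549) = 0.158516 (Erlang-B)
Carried load = a(1 − B) = 3.549·(1 − 0.158516) = 3.549·0.841484 = 2.9864 E

Final: 2.9864 Erlangs


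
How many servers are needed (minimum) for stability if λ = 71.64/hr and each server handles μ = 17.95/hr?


Stability requires cμ > λ ⇔ c > λ/μ.
λ/μ = 71.64/17.95 = 3.9911
Minimum integer c = ⌊3.9911⌋ + 1 = 4
Check: 4·17.95 = 71.80 > 71.64, while 3·17.95 = 53.85 ≤ 71.64

Final: 4 servers


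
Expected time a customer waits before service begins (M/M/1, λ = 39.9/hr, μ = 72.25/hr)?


ρ = 39.9/72.25 = 0.5522
Wq = ρ/(μ−λ) = 0.5522/(72.25 − 39.9) = 0.5522/32.35 = 0.01707 hr

Final: 0.01707 hr


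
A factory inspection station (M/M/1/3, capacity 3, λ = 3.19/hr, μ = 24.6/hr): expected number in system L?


ρ = 3.19/24.6 = 0.1297
L = ρ[1 − (K+1)ρ^K + Kρ^(K+1)] / [(1−ρ)(1−ρ^(K+1))]
Numerator: 0.1297·(1 − 4·0.002181 + 3·0.0002828) = 0.128654
Denominator: (0.8703)·(0.999717) = 0.870079
L = 0.128654/0.870079 = 0.1479

Final: 0.1479


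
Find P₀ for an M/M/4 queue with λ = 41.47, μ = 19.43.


a = λ/μ = 41.47/19.43 = 2.1343; ρ = a/c = 0.5336
Σ_{k=0}^{3} a^k/k! (terms k=0..3) = 1.00000 + 2.13433 + 2.27768 + 1.62044 = 7.03245
Tail: a^4/(4!(1−ρ)) = 20.75128/(24·0.4664) = 1.85378
P₀ = 1/(7.03245 + 1.85378) = 1/8.88623 = 0.112534

Final: 0.112534


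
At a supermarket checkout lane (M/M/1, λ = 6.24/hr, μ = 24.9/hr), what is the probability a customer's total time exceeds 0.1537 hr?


W ~ Exponential(μ−λ) for M/M/1.
μ − λ = 24.9 − 6.24 = 18.6600
P(W > t) = e^{−(μ−λ)t} = e^{−2.8680} = 0.056810

Final: 0.056810


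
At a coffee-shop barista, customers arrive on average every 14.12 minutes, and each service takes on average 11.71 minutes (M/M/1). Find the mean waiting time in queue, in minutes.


λ = 60/14.12 = 4.2493 /hr
μ = 60/11.71 = 5.1238 /hr
ρ = λ/μ = 4.2493/5.1238 = 0.8293
Wq = ρ/(μ−λ) = 0.8293/(5.1238−4.2493) = 0.94830 hr
In minutes: 0.94830·60 = 56.898 min

Final: 56.898 min


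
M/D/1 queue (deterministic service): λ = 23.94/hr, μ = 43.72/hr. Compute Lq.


ρ = 23.94/43.72 = 0.5476
M/D/1: Lq = ρ²/(2(1−ρ)) = 0.2998/(2·0.4524) = 0.33137

Final: 0.33137


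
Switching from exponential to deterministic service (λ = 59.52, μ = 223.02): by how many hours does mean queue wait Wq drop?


ρ = 59.52/223.02 = 0.2669
Wq(M/M/1) = ρ/(μ−λ) = 0.2669/163.50 = 0.001632 hr
Wq(M/D/1) = ρ/(2(μ−λ)) = 0.0008162 hr
Savings = 0.001632 − 0.0008162 = 0.0008162 hr

Final: 0.0008162 hr


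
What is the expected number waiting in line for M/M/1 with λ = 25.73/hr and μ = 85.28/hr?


ρ = 25.73/85.28 = 0.3017
Lq = ρ²/(1−ρ) = 0.09103/0.6983 = 0.1304

Final: 0.1304


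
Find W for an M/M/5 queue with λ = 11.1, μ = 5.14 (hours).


a = 2.1595; ρ = 0.4319; P₀ = 0.114090
Lq = P₀·a^c·ρ/(c!(1−ρ)²) = 0.05976
Wq = Lq/λ = 0.05976/11.1 = 0.005384 hr
W = Wq + 1/μ = 0.005384 + 0.19455 = 0.19994 hr

Final: 0.19994 hr


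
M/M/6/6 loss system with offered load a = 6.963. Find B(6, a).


B(c,a) = (a^c/c!) / Σ_{k=0}^{c} a^k/k!
a^6/6! = 158.287228
Σ terms (k=0..6): 1.00000 + 6.96300 + 24.24168 + 56.26495 + 97.94321 + 136.39572 + 158.28723 = 481.095790
B = 158.287228/481.095790 = 0.329014

Final: 0.329014


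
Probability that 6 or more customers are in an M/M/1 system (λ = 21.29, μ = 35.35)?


ρ = 21.29/35.35 = 0.6023
P(N ≥ n) = ρ^n = 0.6023^6 = 0.047722

Final: 0.047722


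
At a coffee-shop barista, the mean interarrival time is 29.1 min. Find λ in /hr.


λ = 1/(interarrival time) in consistent units.
1 hour = 60 min, so λ = 60/29.1 = 2.0619 per hour

Final: 2.0619 /hr


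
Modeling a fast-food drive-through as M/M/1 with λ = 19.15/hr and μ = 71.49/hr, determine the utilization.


ρ = λ/μ = 19.15/71.49 = 0.2679

Final: 0.2679


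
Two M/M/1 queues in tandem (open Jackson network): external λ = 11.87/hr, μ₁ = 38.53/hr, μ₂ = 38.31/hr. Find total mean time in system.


Each node sees arrival rate λ = 11.87/hr (tandem ⇒ throughput preserved).
W₁ = 1/(μ₁−λ) = 1/(38.53−11.87) = 0.03751 hr
W₂ = 1/(μ₂−λ) = 1/(38.31−11.87) = 0.03782 hr
W_total = W₁ + W₂ = 0.03751 + 0.03782 = 0.07533 hr

Final: 0.07533 hr


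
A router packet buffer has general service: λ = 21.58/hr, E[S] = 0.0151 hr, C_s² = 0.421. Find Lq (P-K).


ρ = λ·E[S] = 21.58·0.0151 = 0.3259
Lq = ρ²(1+C_s²)/(2(1−ρ)) = 0.1062·(1+0.421)/(2·0.6741)
= 0.1062·1.4210/1.3483 = 0.11191

Final: 0.11191


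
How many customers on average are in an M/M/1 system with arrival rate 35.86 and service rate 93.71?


ρ = λ/μ = 35.86/93.71 = 0.3827
L = ρ/(1−ρ) = 0.3827/(1 − 0.3827) = 0.3827/0.6173 = 0.6199

Final: 0.6199


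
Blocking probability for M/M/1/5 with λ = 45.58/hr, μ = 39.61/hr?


ρ = λ/μ = 45.58/39.61 = 1.1507
P_K = (1−ρ)ρ^K/(1−ρ^(K+1)) = (-0.1507·2.017657)/(1 − 2.321758)
= -0.304100/-1.321758 = 0.230073

Final: 0.230073


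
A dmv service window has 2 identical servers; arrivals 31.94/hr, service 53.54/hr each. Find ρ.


ρ = λ/(cμ) = 31.94/(2·53.54) = 31.94/107.08 = 0.2983

Final: 0.2983


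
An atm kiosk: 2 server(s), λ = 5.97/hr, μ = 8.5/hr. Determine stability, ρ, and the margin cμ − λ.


Total capacity cμ = 2·8.5 = 17.00/hr
ρ = λ/(cμ) = 5.97/17.00 = 0.3512
Stable ⇔ ρ < 1: YES
Spare capacity = cμ − λ = 17.00 − 5.97 = 11.03/hr

Final: ρ = 0.3512; stable; margin = 11.03/hr


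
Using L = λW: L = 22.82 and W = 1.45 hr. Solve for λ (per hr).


λ = L/W = 22.82/1.45 = 15.7379 /hr

Final: 15.7379 /hr


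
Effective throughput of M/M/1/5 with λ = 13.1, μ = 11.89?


ρ = 1.1018; P_K = (1−ρ)ρ^5/(1−ρ^6) = 0.209479
λ_eff = λ(1 − P_K) = 13.1·(1 − 0.209479) = 13.1·0.790521 = 10.3558 /hr

Final: 10.3558 /hr


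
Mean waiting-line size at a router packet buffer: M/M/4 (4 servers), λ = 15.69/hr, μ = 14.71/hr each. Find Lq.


a = λ/μ = 1.0666; ρ = a/4 = 0.2667
P₀ = 0.343495
Lq = P₀·a^c·ρ / (c!·(1−ρ)²) = 0.343495·1.29432·0.2667/(24·0.53779)
= 0.009185

Final: 0.009185


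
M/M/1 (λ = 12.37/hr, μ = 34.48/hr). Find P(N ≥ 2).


ρ = 12.37/34.48 = 0.3588
P(N ≥ n) = ρ^n = 0.3588^2 = 0.128708

Final: 0.128708


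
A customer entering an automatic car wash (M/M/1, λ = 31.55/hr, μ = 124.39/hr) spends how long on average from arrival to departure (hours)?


W = 1/(μ−λ) = 1/(124.39 − 31.55) = 1/92.84 = 0.01077 hr

Final: 0.01077 hr


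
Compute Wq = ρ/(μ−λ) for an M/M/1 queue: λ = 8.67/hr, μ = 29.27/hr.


ρ = 8.67/29.27 = 0.2962
Wq = ρ/(μ−λ) = 0.2962/(29.27 − 8.67) = 0.2962/20.60 = 0.01438 hr

Final: 0.01438 hr


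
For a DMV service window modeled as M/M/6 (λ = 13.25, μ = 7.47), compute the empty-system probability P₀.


a = λ/μ = 13.25/7.47 = 1.7738; ρ = a/c = 0.2956
Σ_{k=0}^{5} a^k/k! (terms k=0..5) = 1.00000 + 1.77376 + 1.57312 + 0.93011 + 0.41245 + 0.14632 = 5.83575
Tail: a^6/(6!(1−ρ)) = 31.14380/(720·0.7044) = 0.06141
P₀ = 1/(5.83575 + 0.06141) = 1/5.89716 = 0.169573

Final: 0.169573


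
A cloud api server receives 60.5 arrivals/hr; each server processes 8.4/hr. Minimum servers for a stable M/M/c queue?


Stability requires cμ > λ ⇔ c > λ/μ.
λ/μ = 60.5/8.4 = 7.2024
Minimum integer c = ⌊7.2024⌋ + 1 = 8
Check: 8·8.4 = 67.20 > 60.5, while 7·8.4 = 58.80 ≤ 60.5

Final: 8 servers


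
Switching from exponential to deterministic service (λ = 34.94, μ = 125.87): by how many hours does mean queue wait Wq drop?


ρ = 34.94/125.87 = 0.2776
Wq(M/M/1) = ρ/(μ−λ) = 0.2776/90.93 = 0.003053 hr
Wq(M/D/1) = ρ/(2(μ−λ)) = 0.001526 hr
Savings = 0.003053 − 0.001526 = 0.001526 hr

Final: 0.001526 hr


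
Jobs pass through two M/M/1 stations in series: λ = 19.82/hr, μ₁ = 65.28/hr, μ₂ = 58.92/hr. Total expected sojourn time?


Each node sees arrival rate λ = 19.82/hr (tandem ⇒ throughput preserved).
W₁ = 1/(μ₁−λ) = 1/(65.28−19.82) = 0.02200 hr
W₂ = 1/(μ₂−λ) = 1/(58.92−19.82) = 0.02558 hr
W_total = W₁ + W₂ = 0.02200 + 0.02558 = 0.04757 hr

Final: 0.04757 hr


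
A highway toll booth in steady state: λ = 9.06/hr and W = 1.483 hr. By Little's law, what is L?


L = λW = 9.06·1.483 = 13.4360

Final: 13.4360


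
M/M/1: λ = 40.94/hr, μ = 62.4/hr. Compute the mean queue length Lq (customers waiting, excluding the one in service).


ρ = 40.94/62.4 = 0.6561
Lq = ρ²/(1−ρ) = 0.4305/0.3439 = 1.2516

Final: 1.2516


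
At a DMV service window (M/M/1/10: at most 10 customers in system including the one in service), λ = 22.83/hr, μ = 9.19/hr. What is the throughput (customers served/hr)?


ρ = 2.4842; P_K = (1−ρ)ρ^10/(1−ρ^11) = 0.597486
λ_eff = λ(1 − P_K) = 22.83·(1 − 0.597486) = 22.83·0.402514 = 9.1894 /hr

Final: 9.1894 /hr


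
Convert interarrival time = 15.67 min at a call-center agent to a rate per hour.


λ = 1/(interarrival time) in consistent units.
1 hour = 60 min, so λ = 60/15.67 = 3.8290 per hour

Final: 3.8290 /hr


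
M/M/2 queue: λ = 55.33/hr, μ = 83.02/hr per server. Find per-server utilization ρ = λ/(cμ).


ρ = λ/(cμ) = 55.33/(2·83.02) = 55.33/166.04 = 0.3332

Final: 0.3332


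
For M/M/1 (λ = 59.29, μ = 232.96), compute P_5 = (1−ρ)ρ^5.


ρ = 59.29/232.96 = 0.2545
P_n = (1−ρ)·ρ^n = (1 − 0.2545)·0.2545^5 = 0.7455·0.001068 = 0.0007961

Final: 0.0007961


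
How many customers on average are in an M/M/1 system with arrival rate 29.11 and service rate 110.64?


ρ = λ/μ = 29.11/110.64 = 0.2631
L = ρ/(1−ρ) = 0.2631/(1 − 0.2631) = 0.2631/0.7369 = 0.3570

Final: 0.3570


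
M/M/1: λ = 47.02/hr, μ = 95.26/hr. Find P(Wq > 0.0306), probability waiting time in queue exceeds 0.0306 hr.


ρ = 47.02/95.26 = 0.4936
P(Wq > t) = ρ·e^{−(μ−λ)t} = 0.4936·e^{−1.4761}
= 0.4936·0.228517 = 0.112795

Final: 0.112795


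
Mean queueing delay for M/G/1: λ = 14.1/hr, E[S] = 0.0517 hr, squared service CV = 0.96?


ρ = λ·E[S] = 14.1·0.0517 = 0.7290
E[S²] = E[S]²(1+C_s²) = 0.0517²·(1+0.96) = 0.005239
Wq = λ·E[S²]/(2(1−ρ)) = 14.1·0.005239/(2·0.2710) = 0.13627 hr

Final: 0.13627 hr


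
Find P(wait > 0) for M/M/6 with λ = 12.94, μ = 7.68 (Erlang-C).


a = λ/μ = 1.6849; ρ = a/6 = 0.2808
P₀ = 0.185368 (from M/M/c formula)
C(c,a) = [a^c/(c!(1−ρ))]·P₀ = [22.87907/(720·0.7192)]·0.185368
= 0.04418·0.185368 = 0.008190

Final: 0.008190


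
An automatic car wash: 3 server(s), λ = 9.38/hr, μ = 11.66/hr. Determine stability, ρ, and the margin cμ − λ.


Total capacity cμ = 3·11.66 = 34.98/hr
ρ = λ/(cμ) = 9.38/34.98 = 0.2682
Stable ⇔ ρ < 1: YES
Spare capacity = cμ − λ = 34.98 − 9.38 = 25.60/hr

Final: ρ = 0.2682; stable; margin = 25.60/hr


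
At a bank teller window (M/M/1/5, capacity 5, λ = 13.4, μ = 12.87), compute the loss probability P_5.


ρ = λ/μ = 13.4/12.87 = 1.0412
P_K = (1−ρ)ρ^K/(1−ρ^(K+1)) = (-0.04118·1.223577)/(1 − 1.273965)
= -0.050388/-0.273965 = 0.183922

Final: 0.183922


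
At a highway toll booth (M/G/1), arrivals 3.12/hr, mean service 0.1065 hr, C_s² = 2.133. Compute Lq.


ρ = λ·E[S] = 3.12·0.1065 = 0.3323
Lq = ρ²(1+C_s²)/(2(1−ρ)) = 0.1104·(1+2.133)/(2·0.6677)
= 0.1104·3.1330/1.3354 = 0.25903

Final: 0.25903


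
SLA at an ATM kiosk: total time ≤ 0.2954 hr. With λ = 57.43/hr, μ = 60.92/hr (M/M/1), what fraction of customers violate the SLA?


W ~ Exponential(μ−λ) for M/M/1.
μ − λ = 60.92 − 57.43 = 3.4900
P(W > t) = e^{−(μ−λ)t} = e^{−1.0309} = 0.356669

Final: 0.356669


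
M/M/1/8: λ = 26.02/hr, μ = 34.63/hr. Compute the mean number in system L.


ρ = 26.02/34.63 = 0.7514
L = ρ[1 − (K+1)ρ^K + Kρ^(K+1)] / [(1−ρ)(1−ρ^(K+1))]
Numerator: 0.7514·(1 − 9·0.101587 + 8·0.076330) = 0.523220
Denominator: (0.2486)·(0.923670) = 0.229651
L = 0.523220/0.229651 = 2.2783

Final: 2.2783


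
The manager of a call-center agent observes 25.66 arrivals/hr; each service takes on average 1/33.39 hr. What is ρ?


ρ = λ/μ = 25.66/33.39 = 0.7685

Final: 0.7685


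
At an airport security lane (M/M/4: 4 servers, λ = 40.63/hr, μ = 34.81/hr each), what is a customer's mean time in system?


a = 1.1672; ρ = 0.2918; P₀ = 0.310311
Lq = P₀·a^c·ρ/(c!(1−ρ)²) = 0.01396
Wq = Lq/λ = 0.01396/40.63 = 0.0003436 hr
W = Wq + 1/μ = 0.0003436 + 0.02873 = 0.02907 hr

Final: 0.02907 hr


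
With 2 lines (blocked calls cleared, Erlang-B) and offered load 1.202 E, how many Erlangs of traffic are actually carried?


B(2,1.202) = 0.247026 (Erlang-B)
Carried load = a(1 − B) = 1.202·(1 − 0.247026) = 1.202·0.752974 = 0.9051 E

Final: 0.9051 Erlangs


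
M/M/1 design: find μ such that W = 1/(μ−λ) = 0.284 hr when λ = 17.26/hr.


W = 1/(μ−λ) ⇒ μ − λ = 1/W = 1/0.284 = 3.5211
μ = λ + 1/W = 17.26 + 3.5211 = 20.7811 per hr

Final: 20.7811 /hr


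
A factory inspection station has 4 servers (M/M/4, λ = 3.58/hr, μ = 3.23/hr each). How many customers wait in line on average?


a = λ/μ = 1.1084; ρ = a/4 = 0.2771
P₀ = 0.329327
Lq = P₀·a^c·ρ / (c!·(1−ρ)²) = 0.329327·1.50911·0.2771/(24·0.52260)
= 0.01098

Final: 0.01098


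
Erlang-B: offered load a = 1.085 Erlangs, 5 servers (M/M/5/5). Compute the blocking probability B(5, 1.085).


B(c,a) = (a^c/c!) / Σ_{k=0}^{c} a^k/k!
a^5/5! = 0.012530
Σ terms (k=0..5): 1.00000 + 1.08500 + 0.58861 + 0.21288 + 0.05774 + 0.01253 = 2.956769
B = 0.012530/2.956769 = 0.004238

Final: 0.004238


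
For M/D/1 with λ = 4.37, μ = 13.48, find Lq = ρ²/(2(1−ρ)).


ρ = 4.37/13.48 = 0.3242
M/D/1: Lq = ρ²/(2(1−ρ)) = 0.1051/(2·0.6758) = 0.07775

Final: 0.07775


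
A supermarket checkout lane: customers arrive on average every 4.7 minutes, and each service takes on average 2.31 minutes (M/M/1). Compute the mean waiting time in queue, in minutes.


λ = 60/4.7 = 12.7660 /hr
μ = 60/2.31 = 25.9740 /hr
ρ = λ/μ = 12.7660/25.9740 = 0.4915
Wq = ρ/(μ−λ) = 0.4915/(25.9740−12.7660) = 0.03721 hr
In minutes: 0.03721·60 = 2.233 min

Final: 2.233 min


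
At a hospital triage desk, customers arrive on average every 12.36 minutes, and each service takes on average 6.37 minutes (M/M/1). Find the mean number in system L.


λ = 60/12.36 = 4.8544 /hr
μ = 60/6.37 = 9.4192 /hr
ρ = λ/μ = 4.8544/9.4192 = 0.5154
L = ρ/(1−ρ) = 0.5154/0.4846 = 1.0634

Final: 1.0634


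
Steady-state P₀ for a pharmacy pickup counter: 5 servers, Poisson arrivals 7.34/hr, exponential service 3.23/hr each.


a = λ/μ = 7.34/3.23 = 2.2724; ρ = a/c = 0.4545
Σ_{k=0}^{4} a^k/k! (terms k=0..4) = 1.00000 + 2.27245 + 2.58201 + 1.95582 + 1.11112 = 8.92140
Tail: a^5/(5!(1−ρ)) = 60.59931/(120·0.5455) = 0.92573
P₀ = 1/(8.92140 + 0.92573) = 1/9.84713 = 0.101552

Final: 0.101552


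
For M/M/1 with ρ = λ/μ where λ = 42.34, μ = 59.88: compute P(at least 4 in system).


ρ = 42.34/59.88 = 0.7071
P(N ≥ n) = ρ^n = 0.7071^4 = 0.249963

Final: 0.249963


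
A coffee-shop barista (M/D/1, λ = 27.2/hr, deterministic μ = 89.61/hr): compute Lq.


ρ = 27.2/89.61 = 0.3035
M/D/1: Lq = ρ²/(2(1−ρ)) = 0.09214/(2·0.6965) = 0.06615

Final: 0.06615


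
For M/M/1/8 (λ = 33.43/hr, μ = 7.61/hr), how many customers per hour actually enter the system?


ρ = 4.3929; P_K = (1−ρ)ρ^8/(1−ρ^9) = 0.772361
λ_eff = λ(1 − P_K) = 33.43·(1 − 0.772361) = 33.43·0.227639 = 7.6100 /hr

Final: 7.6100 /hr


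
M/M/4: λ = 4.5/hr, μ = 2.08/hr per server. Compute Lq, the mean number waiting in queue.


a = λ/μ = 2.1635; ρ = a/4 = 0.5409
P₀ = 0.108937
Lq = P₀·a^c·ρ / (c!·(1−ρ)²) = 0.108937·21.90770·0.5409/(24·0.21080)
= 0.25514

Final: 0.25514


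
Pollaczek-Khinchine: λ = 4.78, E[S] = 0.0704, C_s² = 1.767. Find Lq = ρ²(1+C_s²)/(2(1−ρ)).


ρ = λ·E[S] = 4.78·0.0704 = 0.3365
Lq = ρ²(1+C_s²)/(2(1−ρ)) = 0.1132·(1+1.767)/(2·0.6635)
= 0.1132·2.7670/1.3270 = 0.23613

Final: 0.23613


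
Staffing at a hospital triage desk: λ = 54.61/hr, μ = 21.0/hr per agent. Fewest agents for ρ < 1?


Stability requires cμ > λ ⇔ c > λ/μ.
λ/μ = 54.61/21.0 = 2.6005
Minimum integer c = ⌊2.6005⌋ + 1 = 3
Check: 3·21.0 = 63.00 > 54.61, while 2·21.0 = 42.00 ≤ 54.61

Final: 3 servers


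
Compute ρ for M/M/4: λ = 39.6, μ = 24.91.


ρ = λ/(cμ) = 39.6/(4·24.91) = 39.6/99.64 = 0.3974

Final: 0.3974


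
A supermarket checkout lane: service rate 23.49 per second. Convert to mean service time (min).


Mean service time = 1/μ = 1/23.49 second = 0.04257 second
In minutes: 0.04257 × 0.0166667 = 0.0007095 min

Final: 0.0007095 min


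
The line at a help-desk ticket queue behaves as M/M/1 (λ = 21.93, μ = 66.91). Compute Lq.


ρ = 21.93/66.91 = 0.3278
Lq = ρ²/(1−ρ) = 0.1074/0.6722 = 0.1598

Final: 0.1598


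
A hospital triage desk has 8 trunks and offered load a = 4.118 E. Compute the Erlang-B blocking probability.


B(c,a) = (a^c/c!) / Σ_{k=0}^{c} a^k/k!
a^8/8! = 2.051022
Σ terms (k=0..8): 1.00000 + 4.11800 + 8.47896 + 11.63879 + 11.98213 + 9.86848 + 6.77307 + 3.98450 + 2.05102 = 59.894959
B = 2.051022/59.894959 = 0.034244

Final: 0.034244


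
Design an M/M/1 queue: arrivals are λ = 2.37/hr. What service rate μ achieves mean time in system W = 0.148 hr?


W = 1/(μ−λ) ⇒ μ − λ = 1/W = 1/0.148 = 6.7568
μ = λ + 1/W = 2.37 + 6.7568 = 9.1268 per hr

Final: 9.1268 /hr


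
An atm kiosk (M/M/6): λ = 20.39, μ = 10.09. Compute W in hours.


a = 2.0208; ρ = 0.3368; P₀ = 0.132339
Lq = P₀·a^c·ρ/(c!(1−ρ)²) = 0.009585
Wq = Lq/λ = 0.009585/20.39 = 0.0004701 hr
W = Wq + 1/μ = 0.0004701 + 0.09911 = 0.09958 hr

Final: 0.09958 hr


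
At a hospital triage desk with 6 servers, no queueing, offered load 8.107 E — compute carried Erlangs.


B(6,8.107) = 0.395536 (Erlang-B)
Carried load = a(1 − B) = 8.107·(1 − 0.395536) = 8.107·0.604464 = 4.9004 E

Final: 4.9004 Erlangs


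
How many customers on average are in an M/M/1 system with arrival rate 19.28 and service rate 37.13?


ρ = λ/μ = 19.28/37.13 = 0.5193
L = ρ/(1−ρ) = 0.5193/(1 − 0.5193) = 0.5193/0.4807 = 1.0801

Final: 1.0801


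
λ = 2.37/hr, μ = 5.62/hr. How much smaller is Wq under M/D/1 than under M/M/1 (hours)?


ρ = 2.37/5.62 = 0.4217
Wq(M/M/1) = ρ/(μ−λ) = 0.4217/3.25 = 0.12976 hr
Wq(M/D/1) = ρ/(2(μ−λ)) = 0.06488 hr
Savings = 0.12976 − 0.06488 = 0.06488 hr

Final: 0.06488 hr


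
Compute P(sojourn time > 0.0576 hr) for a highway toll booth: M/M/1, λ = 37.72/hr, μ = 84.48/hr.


W ~ Exponential(μ−λ) for M/M/1.
μ − λ = 84.48 − 37.72 = 46.7600
P(W > t) = e^{−(μ−λ)t} = e^{−2.6934} = 0.067652

Final: 0.067652


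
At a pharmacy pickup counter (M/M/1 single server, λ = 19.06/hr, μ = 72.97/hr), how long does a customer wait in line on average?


ρ = 19.06/72.97 = 0.2612
Wq = ρ/(μ−λ) = 0.2612/(72.97 − 19.06) = 0.2612/53.91 = 0.004845 hr

Final: 0.004845 hr


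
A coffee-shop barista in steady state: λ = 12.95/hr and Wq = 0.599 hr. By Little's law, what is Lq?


Lq = λWq = 12.95·0.599 = 7.7570

Final: 7.7570


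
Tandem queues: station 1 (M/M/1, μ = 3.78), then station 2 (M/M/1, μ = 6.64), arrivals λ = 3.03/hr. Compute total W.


Each node sees arrival rate λ = 3.03/hr (tandem ⇒ throughput preserved).
W₁ = 1/(μ₁−λ) = 1/(3.78−3.03) = 1.33333 hr
W₂ = 1/(μ₂−λ) = 1/(6.64−3.03) = 0.27701 hr
W_total = W₁ + W₂ = 1.33333 + 0.27701 = 1.61034 hr

Final: 1.61034 hr


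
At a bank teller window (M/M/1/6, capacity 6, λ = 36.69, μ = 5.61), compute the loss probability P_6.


ρ = λ/μ = 36.69/5.61 = 6.5401
P_K = (1−ρ)ρ^K/(1−ρ^(K+1)) = (-5.5401·78254.460737)/(1 − 511792.542678)
= -433538.081942/-511791.542678 = 0.847099

Final: 0.847099


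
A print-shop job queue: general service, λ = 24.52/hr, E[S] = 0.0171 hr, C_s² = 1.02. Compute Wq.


ρ = λ·E[S] = 24.52·0.0171 = 0.4193
E[S²] = E[S]²(1+C_s²) = 0.0171²·(1+1.02) = 0.0005907
Wq = λ·E[S²]/(2(1−ρ)) = 24.52·0.0005907/(2·0.5807) = 0.01247 hr

Final: 0.01247 hr


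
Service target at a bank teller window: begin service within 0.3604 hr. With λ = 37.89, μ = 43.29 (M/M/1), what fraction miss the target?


ρ = 37.89/43.29 = 0.8753
P(Wq > t) = ρ·e^{−(μ−λ)t} = 0.8753·e^{−1.9462}
= 0.8753·0.142821 = 0.125006

Final: 0.125006


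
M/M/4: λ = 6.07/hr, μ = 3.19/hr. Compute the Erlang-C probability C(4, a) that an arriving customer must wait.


a = λ/μ = 1.9028; ρ = a/4 = 0.4757
P₀ = 0.144858 (from M/M/c formula)
C(c,a) = [a^c/(c!(1−ρ))]·P₀ = [13.10968/(24·0.5243)]·0.144858
= 1.04185·0.144858 = 0.150921

Final: 0.150921


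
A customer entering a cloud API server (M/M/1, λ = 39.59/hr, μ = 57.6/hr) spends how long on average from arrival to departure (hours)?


W = 1/(μ−λ) = 1/(57.6 − 39.59) = 1/18.01 = 0.05552 hr

Final: 0.05552 hr


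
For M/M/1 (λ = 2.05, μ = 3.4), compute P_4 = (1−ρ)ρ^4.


ρ = 2.05/3.4 = 0.6029
P_n = (1−ρ)·ρ^n = (1 − 0.6029)·0.6029^4 = 0.3971·0.132160 = 0.052475

Final: 0.052475


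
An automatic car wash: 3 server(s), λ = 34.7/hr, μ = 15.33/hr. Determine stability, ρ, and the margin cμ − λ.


Total capacity cμ = 3·15.33 = 45.99/hr
ρ = λ/(cμ) = 34.7/45.99 = 0.7545
Stable ⇔ ρ < 1: YES
Spare capacity = cμ − λ = 45.99 − 34.7 = 11.29/hr

Final: ρ = 0.7545; stable; margin = 11.29/hr


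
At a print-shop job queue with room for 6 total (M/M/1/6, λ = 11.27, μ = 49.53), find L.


ρ = 11.27/49.53 = 0.2275
L = ρ[1 − (K+1)ρ^K + Kρ^(K+1)] / [(1−ρ)(1−ρ^(K+1))]
Numerator: 0.2275·(1 − 7·0.0001388 + 6·0.00003158) = 0.227361
Denominator: (0.7725)·(0.999968) = 0.772437
L = 0.227361/0.772437 = 0.2943

Final: 0.2943


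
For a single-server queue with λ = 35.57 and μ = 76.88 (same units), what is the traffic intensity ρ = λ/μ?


ρ = λ/μ = 35.57/76.88 = 0.4627

Final: 0.4627


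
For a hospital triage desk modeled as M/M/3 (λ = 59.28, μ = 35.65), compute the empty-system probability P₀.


a = λ/μ = 59.28/35.65 = 1.6628; ρ = a/c = 0.5543
Σ_{k=0}^{2} a^k/k! (terms k=0..2) = 1.00000 + 1.66283 + 1.38251 = 4.04534
Tail: a^3/(3!(1−ρ)) = 4.59776/(6·0.4457) = 1.71922
P₀ = 1/(4.04534 + 1.71922) = 1/5.76456 = 0.173474

Final: 0.173474
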